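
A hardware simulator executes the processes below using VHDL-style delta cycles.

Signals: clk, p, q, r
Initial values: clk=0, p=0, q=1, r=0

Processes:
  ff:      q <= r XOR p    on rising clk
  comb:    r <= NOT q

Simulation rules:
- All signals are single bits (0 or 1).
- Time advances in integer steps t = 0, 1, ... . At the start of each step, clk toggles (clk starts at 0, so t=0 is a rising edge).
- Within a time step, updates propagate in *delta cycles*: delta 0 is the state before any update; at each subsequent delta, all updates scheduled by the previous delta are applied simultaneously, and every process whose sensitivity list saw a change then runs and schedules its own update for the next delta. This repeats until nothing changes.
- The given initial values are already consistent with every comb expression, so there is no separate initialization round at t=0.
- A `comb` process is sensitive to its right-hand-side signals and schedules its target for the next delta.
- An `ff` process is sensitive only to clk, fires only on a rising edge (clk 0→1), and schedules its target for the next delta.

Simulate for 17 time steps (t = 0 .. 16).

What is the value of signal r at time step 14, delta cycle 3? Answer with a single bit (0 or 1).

t0.Δ0 q=1 clk=0 r=0 p=0
t0.Δ1 q=1 clk=1 r=0 p=0
t0.Δ2 q=0 clk=1 r=0 p=0
t0.Δ3 q=0 clk=1 r=1 p=0
t1.Δ0 q=0 clk=1 r=1 p=0
t1.Δ1 q=0 clk=0 r=1 p=0
t2.Δ0 q=0 clk=0 r=1 p=0
t2.Δ1 q=0 clk=1 r=1 p=0
t2.Δ2 q=1 clk=1 r=1 p=0
t2.Δ3 q=1 clk=1 r=0 p=0
t3.Δ0 q=1 clk=1 r=0 p=0
t3.Δ1 q=1 clk=0 r=0 p=0
t4.Δ0 q=1 clk=0 r=0 p=0
t4.Δ1 q=1 clk=1 r=0 p=0
t4.Δ2 q=0 clk=1 r=0 p=0
t4.Δ3 q=0 clk=1 r=1 p=0
t5.Δ0 q=0 clk=1 r=1 p=0
t5.Δ1 q=0 clk=0 r=1 p=0
t6.Δ0 q=0 clk=0 r=1 p=0
t6.Δ1 q=0 clk=1 r=1 p=0
t6.Δ2 q=1 clk=1 r=1 p=0
t6.Δ3 q=1 clk=1 r=0 p=0
t7.Δ0 q=1 clk=1 r=0 p=0
t7.Δ1 q=1 clk=0 r=0 p=0
t8.Δ0 q=1 clk=0 r=0 p=0
t8.Δ1 q=1 clk=1 r=0 p=0
t8.Δ2 q=0 clk=1 r=0 p=0
t8.Δ3 q=0 clk=1 r=1 p=0
t9.Δ0 q=0 clk=1 r=1 p=0
t9.Δ1 q=0 clk=0 r=1 p=0
t10.Δ0 q=0 clk=0 r=1 p=0
t10.Δ1 q=0 clk=1 r=1 p=0
t10.Δ2 q=1 clk=1 r=1 p=0
t10.Δ3 q=1 clk=1 r=0 p=0
t11.Δ0 q=1 clk=1 r=0 p=0
t11.Δ1 q=1 clk=0 r=0 p=0
t12.Δ0 q=1 clk=0 r=0 p=0
t12.Δ1 q=1 clk=1 r=0 p=0
t12.Δ2 q=0 clk=1 r=0 p=0
t12.Δ3 q=0 clk=1 r=1 p=0
t13.Δ0 q=0 clk=1 r=1 p=0
t13.Δ1 q=0 clk=0 r=1 p=0
t14.Δ0 q=0 clk=0 r=1 p=0
t14.Δ1 q=0 clk=1 r=1 p=0
t14.Δ2 q=1 clk=1 r=1 p=0
t14.Δ3 q=1 clk=1 r=0 p=0
t15.Δ0 q=1 clk=1 r=0 p=0
t15.Δ1 q=1 clk=0 r=0 p=0
t16.Δ0 q=1 clk=0 r=0 p=0
t16.Δ1 q=1 clk=1 r=0 p=0
t16.Δ2 q=0 clk=1 r=0 p=0
t16.Δ3 q=0 clk=1 r=1 p=0

0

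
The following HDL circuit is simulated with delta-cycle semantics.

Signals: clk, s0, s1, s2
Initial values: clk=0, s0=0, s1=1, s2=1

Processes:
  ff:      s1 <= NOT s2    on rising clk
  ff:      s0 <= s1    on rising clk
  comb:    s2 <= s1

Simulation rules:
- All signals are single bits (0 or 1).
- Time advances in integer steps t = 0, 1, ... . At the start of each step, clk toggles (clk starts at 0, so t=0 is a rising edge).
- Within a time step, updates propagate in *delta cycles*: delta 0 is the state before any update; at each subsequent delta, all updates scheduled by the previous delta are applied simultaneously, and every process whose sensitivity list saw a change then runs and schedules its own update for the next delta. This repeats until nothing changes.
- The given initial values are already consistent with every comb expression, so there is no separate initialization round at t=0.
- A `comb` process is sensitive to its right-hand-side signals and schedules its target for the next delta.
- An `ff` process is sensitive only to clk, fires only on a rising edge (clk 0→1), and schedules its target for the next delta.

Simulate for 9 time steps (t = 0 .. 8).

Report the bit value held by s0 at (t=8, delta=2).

t=0 Δ0: s1=1 s2=1 s0=0 clk=0
  Δ1: clk:0→1
  Δ2: s1:1→0, s0:0→1
  Δ3: s2:1→0
  (3Δ to stable)
t=1 Δ0: s1=0 s2=0 s0=1 clk=1
  Δ1: clk:1→0
  (1Δ to stable)
t=2 Δ0: s1=0 s2=0 s0=1 clk=0
  Δ1: clk:0→1
  Δ2: s1:0→1, s0:1→0
  Δ3: s2:0→1
  (3Δ to stable)
t=3 Δ0: s1=1 s2=1 s0=0 clk=1
  Δ1: clk:1→0
  (1Δ to stable)
t=4 Δ0: s1=1 s2=1 s0=0 clk=0
  Δ1: clk:0→1
  Δ2: s1:1→0, s0:0→1
  Δ3: s2:1→0
  (3Δ to stable)
t=5 Δ0: s1=0 s2=0 s0=1 clk=1
  Δ1: clk:1→0
  (1Δ to stable)
t=6 Δ0: s1=0 s2=0 s0=1 clk=0
  Δ1: clk:0→1
  Δ2: s1:0→1, s0:1→0
  Δ3: s2:0→1
  (3Δ to stable)
t=7 Δ0: s1=1 s2=1 s0=0 clk=1
  Δ1: clk:1→0
  (1Δ to stable)
t=8 Δ0: s1=1 s2=1 s0=0 clk=0
  Δ1: clk:0→1
  Δ2: s1:1→0, s0:0→1
  Δ3: s2:1→0
  (3Δ to stable)

1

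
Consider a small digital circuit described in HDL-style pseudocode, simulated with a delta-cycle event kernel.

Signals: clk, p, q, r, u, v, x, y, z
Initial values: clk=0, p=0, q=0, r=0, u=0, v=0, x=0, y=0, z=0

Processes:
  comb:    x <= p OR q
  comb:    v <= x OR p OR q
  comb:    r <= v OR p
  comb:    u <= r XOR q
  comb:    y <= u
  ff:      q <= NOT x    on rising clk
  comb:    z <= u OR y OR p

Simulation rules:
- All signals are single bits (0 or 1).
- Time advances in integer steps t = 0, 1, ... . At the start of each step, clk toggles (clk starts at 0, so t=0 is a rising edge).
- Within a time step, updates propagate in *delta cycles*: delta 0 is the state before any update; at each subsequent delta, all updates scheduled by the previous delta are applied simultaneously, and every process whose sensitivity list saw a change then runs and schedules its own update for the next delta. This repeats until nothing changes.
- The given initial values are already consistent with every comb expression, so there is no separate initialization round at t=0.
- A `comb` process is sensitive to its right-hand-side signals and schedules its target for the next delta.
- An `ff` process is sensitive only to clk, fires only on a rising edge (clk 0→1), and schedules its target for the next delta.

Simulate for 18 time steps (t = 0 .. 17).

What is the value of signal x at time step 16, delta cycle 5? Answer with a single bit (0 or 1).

1

t0.Δ0 q=0 y=0 z=0 r=0 clk=0 x=0 p=0 u=0 v=0
t0.Δ1 q=0 y=0 z=0 r=0 clk=1 x=0 p=0 u=0 v=0
t0.Δ2 q=1 y=0 z=0 r=0 clk=1 x=0 p=0 u=0 v=0
t0.Δ3 q=1 y=0 z=0 r=0 clk=1 x=1 p=0 u=1 v=1
t0.Δ4 q=1 y=1 z=1 r=1 clk=1 x=1 p=0 u=1 v=1
t0.Δ5 q=1 y=1 z=1 r=1 clk=1 x=1 p=0 u=0 v=1
t0.Δ6 q=1 y=0 z=1 r=1 clk=1 x=1 p=0 u=0 v=1
t0.Δ7 q=1 y=0 z=0 r=1 clk=1 x=1 p=0 u=0 v=1
t1.Δ0 q=1 y=0 z=0 r=1 clk=1 x=1 p=0 u=0 v=1
t1.Δ1 q=1 y=0 z=0 r=1 clk=0 x=1 p=0 u=0 v=1
t2.Δ0 q=1 y=0 z=0 r=1 clk=0 x=1 p=0 u=0 v=1
t2.Δ1 q=1 y=0 z=0 r=1 clk=1 x=1 p=0 u=0 v=1
t2.Δ2 q=0 y=0 z=0 r=1 clk=1 x=1 p=0 u=0 v=1
t2.Δ3 q=0 y=0 z=0 r=1 clk=1 x=0 p=0 u=1 v=1
t2.Δ4 q=0 y=1 z=1 r=1 clk=1 x=0 p=0 u=1 v=0
t2.Δ5 q=0 y=1 z=1 r=0 clk=1 x=0 p=0 u=1 v=0
t2.Δ6 q=0 y=1 z=1 r=0 clk=1 x=0 p=0 u=0 v=0
t2.Δ7 q=0 y=0 z=1 r=0 clk=1 x=0 p=0 u=0 v=0
t2.Δ8 q=0 y=0 z=0 r=0 clk=1 x=0 p=0 u=0 v=0
t3.Δ0 q=0 y=0 z=0 r=0 clk=1 x=0 p=0 u=0 v=0
t3.Δ1 q=0 y=0 z=0 r=0 clk=0 x=0 p=0 u=0 v=0
t4.Δ0 q=0 y=0 z=0 r=0 clk=0 x=0 p=0 u=0 v=0
t4.Δ1 q=0 y=0 z=0 r=0 clk=1 x=0 p=0 u=0 v=0
t4.Δ2 q=1 y=0 z=0 r=0 clk=1 x=0 p=0 u=0 v=0
t4.Δ3 q=1 y=0 z=0 r=0 clk=1 x=1 p=0 u=1 v=1
t4.Δ4 q=1 y=1 z=1 r=1 clk=1 x=1 p=0 u=1 v=1
t4.Δ5 q=1 y=1 z=1 r=1 clk=1 x=1 p=0 u=0 v=1
t4.Δ6 q=1 y=0 z=1 r=1 clk=1 x=1 p=0 u=0 v=1
t4.Δ7 q=1 y=0 z=0 r=1 clk=1 x=1 p=0 u=0 v=1
t5.Δ0 q=1 y=0 z=0 r=1 clk=1 x=1 p=0 u=0 v=1
t5.Δ1 q=1 y=0 z=0 r=1 clk=0 x=1 p=0 u=0 v=1
t6.Δ0 q=1 y=0 z=0 r=1 clk=0 x=1 p=0 u=0 v=1
t6.Δ1 q=1 y=0 z=0 r=1 clk=1 x=1 p=0 u=0 v=1
t6.Δ2 q=0 y=0 z=0 r=1 clk=1 x=1 p=0 u=0 v=1
t6.Δ3 q=0 y=0 z=0 r=1 clk=1 x=0 p=0 u=1 v=1
t6.Δ4 q=0 y=1 z=1 r=1 clk=1 x=0 p=0 u=1 v=0
t6.Δ5 q=0 y=1 z=1 r=0 clk=1 x=0 p=0 u=1 v=0
t6.Δ6 q=0 y=1 z=1 r=0 clk=1 x=0 p=0 u=0 v=0
t6.Δ7 q=0 y=0 z=1 r=0 clk=1 x=0 p=0 u=0 v=0
t6.Δ8 q=0 y=0 z=0 r=0 clk=1 x=0 p=0 u=0 v=0
t7.Δ0 q=0 y=0 z=0 r=0 clk=1 x=0 p=0 u=0 v=0
t7.Δ1 q=0 y=0 z=0 r=0 clk=0 x=0 p=0 u=0 v=0
t8.Δ0 q=0 y=0 z=0 r=0 clk=0 x=0 p=0 u=0 v=0
t8.Δ1 q=0 y=0 z=0 r=0 clk=1 x=0 p=0 u=0 v=0
t8.Δ2 q=1 y=0 z=0 r=0 clk=1 x=0 p=0 u=0 v=0
t8.Δ3 q=1 y=0 z=0 r=0 clk=1 x=1 p=0 u=1 v=1
t8.Δ4 q=1 y=1 z=1 r=1 clk=1 x=1 p=0 u=1 v=1
t8.Δ5 q=1 y=1 z=1 r=1 clk=1 x=1 p=0 u=0 v=1
t8.Δ6 q=1 y=0 z=1 r=1 clk=1 x=1 p=0 u=0 v=1
t8.Δ7 q=1 y=0 z=0 r=1 clk=1 x=1 p=0 u=0 v=1
t9.Δ0 q=1 y=0 z=0 r=1 clk=1 x=1 p=0 u=0 v=1
t9.Δ1 q=1 y=0 z=0 r=1 clk=0 x=1 p=0 u=0 v=1
t10.Δ0 q=1 y=0 z=0 r=1 clk=0 x=1 p=0 u=0 v=1
t10.Δ1 q=1 y=0 z=0 r=1 clk=1 x=1 p=0 u=0 v=1
t10.Δ2 q=0 y=0 z=0 r=1 clk=1 x=1 p=0 u=0 v=1
t10.Δ3 q=0 y=0 z=0 r=1 clk=1 x=0 p=0 u=1 v=1
t10.Δ4 q=0 y=1 z=1 r=1 clk=1 x=0 p=0 u=1 v=0
t10.Δ5 q=0 y=1 z=1 r=0 clk=1 x=0 p=0 u=1 v=0
t10.Δ6 q=0 y=1 z=1 r=0 clk=1 x=0 p=0 u=0 v=0
t10.Δ7 q=0 y=0 z=1 r=0 clk=1 x=0 p=0 u=0 v=0
t10.Δ8 q=0 y=0 z=0 r=0 clk=1 x=0 p=0 u=0 v=0
t11.Δ0 q=0 y=0 z=0 r=0 clk=1 x=0 p=0 u=0 v=0
t11.Δ1 q=0 y=0 z=0 r=0 clk=0 x=0 p=0 u=0 v=0
t12.Δ0 q=0 y=0 z=0 r=0 clk=0 x=0 p=0 u=0 v=0
t12.Δ1 q=0 y=0 z=0 r=0 clk=1 x=0 p=0 u=0 v=0
t12.Δ2 q=1 y=0 z=0 r=0 clk=1 x=0 p=0 u=0 v=0
t12.Δ3 q=1 y=0 z=0 r=0 clk=1 x=1 p=0 u=1 v=1
t12.Δ4 q=1 y=1 z=1 r=1 clk=1 x=1 p=0 u=1 v=1
t12.Δ5 q=1 y=1 z=1 r=1 clk=1 x=1 p=0 u=0 v=1
t12.Δ6 q=1 y=0 z=1 r=1 clk=1 x=1 p=0 u=0 v=1
t12.Δ7 q=1 y=0 z=0 r=1 clk=1 x=1 p=0 u=0 v=1
t13.Δ0 q=1 y=0 z=0 r=1 clk=1 x=1 p=0 u=0 v=1
t13.Δ1 q=1 y=0 z=0 r=1 clk=0 x=1 p=0 u=0 v=1
t14.Δ0 q=1 y=0 z=0 r=1 clk=0 x=1 p=0 u=0 v=1
t14.Δ1 q=1 y=0 z=0 r=1 clk=1 x=1 p=0 u=0 v=1
t14.Δ2 q=0 y=0 z=0 r=1 clk=1 x=1 p=0 u=0 v=1
t14.Δ3 q=0 y=0 z=0 r=1 clk=1 x=0 p=0 u=1 v=1
t14.Δ4 q=0 y=1 z=1 r=1 clk=1 x=0 p=0 u=1 v=0
t14.Δ5 q=0 y=1 z=1 r=0 clk=1 x=0 p=0 u=1 v=0
t14.Δ6 q=0 y=1 z=1 r=0 clk=1 x=0 p=0 u=0 v=0
t14.Δ7 q=0 y=0 z=1 r=0 clk=1 x=0 p=0 u=0 v=0
t14.Δ8 q=0 y=0 z=0 r=0 clk=1 x=0 p=0 u=0 v=0
t15.Δ0 q=0 y=0 z=0 r=0 clk=1 x=0 p=0 u=0 v=0
t15.Δ1 q=0 y=0 z=0 r=0 clk=0 x=0 p=0 u=0 v=0
t16.Δ0 q=0 y=0 z=0 r=0 clk=0 x=0 p=0 u=0 v=0
t16.Δ1 q=0 y=0 z=0 r=0 clk=1 x=0 p=0 u=0 v=0
t16.Δ2 q=1 y=0 z=0 r=0 clk=1 x=0 p=0 u=0 v=0
t16.Δ3 q=1 y=0 z=0 r=0 clk=1 x=1 p=0 u=1 v=1
t16.Δ4 q=1 y=1 z=1 r=1 clk=1 x=1 p=0 u=1 v=1
t16.Δ5 q=1 y=1 z=1 r=1 clk=1 x=1 p=0 u=0 v=1
t16.Δ6 q=1 y=0 z=1 r=1 clk=1 x=1 p=0 u=0 v=1
t16.Δ7 q=1 y=0 z=0 r=1 clk=1 x=1 p=0 u=0 v=1
t17.Δ0 q=1 y=0 z=0 r=1 clk=1 x=1 p=0 u=0 v=1
t17.Δ1 q=1 y=0 z=0 r=1 clk=0 x=1 p=0 u=0 v=1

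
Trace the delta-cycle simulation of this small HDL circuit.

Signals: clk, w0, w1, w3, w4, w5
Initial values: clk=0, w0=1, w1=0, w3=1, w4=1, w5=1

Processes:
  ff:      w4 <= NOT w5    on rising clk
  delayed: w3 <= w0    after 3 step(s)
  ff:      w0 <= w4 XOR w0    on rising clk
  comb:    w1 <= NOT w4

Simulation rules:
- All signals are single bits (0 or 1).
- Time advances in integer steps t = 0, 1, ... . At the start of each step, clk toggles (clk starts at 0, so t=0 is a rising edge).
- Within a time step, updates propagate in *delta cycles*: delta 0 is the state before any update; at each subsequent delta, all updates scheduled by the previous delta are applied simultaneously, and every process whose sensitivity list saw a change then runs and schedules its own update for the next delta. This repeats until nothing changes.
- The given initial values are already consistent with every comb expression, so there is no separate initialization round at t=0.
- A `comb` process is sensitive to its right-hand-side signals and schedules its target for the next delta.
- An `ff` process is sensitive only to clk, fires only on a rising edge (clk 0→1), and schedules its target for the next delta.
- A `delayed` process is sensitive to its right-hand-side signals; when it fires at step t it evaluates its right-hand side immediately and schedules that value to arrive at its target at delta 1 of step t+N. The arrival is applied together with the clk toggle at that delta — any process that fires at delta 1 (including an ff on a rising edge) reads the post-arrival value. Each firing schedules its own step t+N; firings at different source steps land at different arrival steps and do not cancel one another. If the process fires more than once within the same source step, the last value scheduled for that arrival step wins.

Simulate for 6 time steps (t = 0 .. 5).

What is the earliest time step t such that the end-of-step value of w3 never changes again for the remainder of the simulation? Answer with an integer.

3

[bits: clk,w1,w4,w0,w5,w3]
t=0: Δ0=001111 Δ1=101111 Δ2=100011 Δ3=110011 | 3Δ
t=1: Δ0=110011 Δ1=010011 | 1Δ
t=2: Δ0=010011 Δ1=110011 | 1Δ
t=3: Δ0=110011 Δ1=010010 | 1Δ
t=4: Δ0=010010 Δ1=110010 | 1Δ
t=5: Δ0=110010 Δ1=010010 | 1Δ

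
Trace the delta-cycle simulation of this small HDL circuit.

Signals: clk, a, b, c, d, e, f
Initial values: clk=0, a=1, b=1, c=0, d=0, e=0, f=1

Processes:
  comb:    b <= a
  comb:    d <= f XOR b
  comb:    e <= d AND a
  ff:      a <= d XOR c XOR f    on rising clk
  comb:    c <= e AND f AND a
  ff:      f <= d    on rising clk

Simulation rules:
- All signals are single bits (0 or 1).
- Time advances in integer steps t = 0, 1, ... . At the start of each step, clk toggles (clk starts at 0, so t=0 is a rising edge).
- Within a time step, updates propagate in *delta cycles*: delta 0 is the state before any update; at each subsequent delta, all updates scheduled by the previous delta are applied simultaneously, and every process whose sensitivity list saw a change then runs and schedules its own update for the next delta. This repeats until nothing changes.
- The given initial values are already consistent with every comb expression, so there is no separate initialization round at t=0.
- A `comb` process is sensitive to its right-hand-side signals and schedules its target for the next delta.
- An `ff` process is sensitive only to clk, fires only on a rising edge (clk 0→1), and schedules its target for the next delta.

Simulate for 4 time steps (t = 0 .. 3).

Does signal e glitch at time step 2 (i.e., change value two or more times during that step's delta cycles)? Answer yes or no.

t=0 Δ0: clk=0 b=1 f=1 a=1 d=0 e=0 c=0
  Δ1: clk:0→1
  Δ2: f:1→0
  Δ3: d:0→1
  Δ4: e:0→1
  (4Δ to stable)
t=1 Δ0: clk=1 b=1 f=0 a=1 d=1 e=1 c=0
  Δ1: clk:1→0
  (1Δ to stable)
t=2 Δ0: clk=0 b=1 f=0 a=1 d=1 e=1 c=0
  Δ1: clk:0→1
  Δ2: f:0→1
  Δ3: d:1→0, c:0→1
  Δ4: e:1→0
  Δ5: c:1→0
  (5Δ to stable)
t=3 Δ0: clk=1 b=1 f=1 a=1 d=0 e=0 c=0
  Δ1: clk:1→0
  (1Δ to stable)

no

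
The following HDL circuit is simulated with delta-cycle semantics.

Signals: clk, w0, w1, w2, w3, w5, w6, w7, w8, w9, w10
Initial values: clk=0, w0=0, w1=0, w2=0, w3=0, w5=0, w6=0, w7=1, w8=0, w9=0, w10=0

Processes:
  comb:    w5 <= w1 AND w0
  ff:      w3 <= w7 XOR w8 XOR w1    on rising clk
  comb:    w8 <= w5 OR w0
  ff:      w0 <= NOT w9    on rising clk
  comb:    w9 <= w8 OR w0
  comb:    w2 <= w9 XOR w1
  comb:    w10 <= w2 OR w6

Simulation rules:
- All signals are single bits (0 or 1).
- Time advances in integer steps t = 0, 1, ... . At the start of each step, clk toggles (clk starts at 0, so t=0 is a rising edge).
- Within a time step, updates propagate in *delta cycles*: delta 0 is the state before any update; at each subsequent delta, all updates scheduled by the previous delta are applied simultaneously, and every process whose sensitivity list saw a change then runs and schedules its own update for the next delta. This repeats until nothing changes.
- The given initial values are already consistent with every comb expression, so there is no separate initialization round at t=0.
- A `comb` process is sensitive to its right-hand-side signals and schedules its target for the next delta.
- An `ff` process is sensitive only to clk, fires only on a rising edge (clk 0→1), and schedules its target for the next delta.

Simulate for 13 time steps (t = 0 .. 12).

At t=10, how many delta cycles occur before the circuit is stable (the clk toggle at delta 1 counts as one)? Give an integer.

t0.Δ0 w7=1 w9=0 w0=0 w8=0 w2=0 clk=0 w1=0 w6=0 w3=0 w5=0 w10=0
t0.Δ1 w7=1 w9=0 w0=0 w8=0 w2=0 clk=1 w1=0 w6=0 w3=0 w5=0 w10=0
t0.Δ2 w7=1 w9=0 w0=1 w8=0 w2=0 clk=1 w1=0 w6=0 w3=1 w5=0 w10=0
t0.Δ3 w7=1 w9=1 w0=1 w8=1 w2=0 clk=1 w1=0 w6=0 w3=1 w5=0 w10=0
t0.Δ4 w7=1 w9=1 w0=1 w8=1 w2=1 clk=1 w1=0 w6=0 w3=1 w5=0 w10=0
t0.Δ5 w7=1 w9=1 w0=1 w8=1 w2=1 clk=1 w1=0 w6=0 w3=1 w5=0 w10=1
t1.Δ0 w7=1 w9=1 w0=1 w8=1 w2=1 clk=1 w1=0 w6=0 w3=1 w5=0 w10=1
t1.Δ1 w7=1 w9=1 w0=1 w8=1 w2=1 clk=0 w1=0 w6=0 w3=1 w5=0 w10=1
t2.Δ0 w7=1 w9=1 w0=1 w8=1 w2=1 clk=0 w1=0 w6=0 w3=1 w5=0 w10=1
t2.Δ1 w7=1 w9=1 w0=1 w8=1 w2=1 clk=1 w1=0 w6=0 w3=1 w5=0 w10=1
t2.Δ2 w7=1 w9=1 w0=0 w8=1 w2=1 clk=1 w1=0 w6=0 w3=0 w5=0 w10=1
t2.Δ3 w7=1 w9=1 w0=0 w8=0 w2=1 clk=1 w1=0 w6=0 w3=0 w5=0 w10=1
t2.Δ4 w7=1 w9=0 w0=0 w8=0 w2=1 clk=1 w1=0 w6=0 w3=0 w5=0 w10=1
t2.Δ5 w7=1 w9=0 w0=0 w8=0 w2=0 clk=1 w1=0 w6=0 w3=0 w5=0 w10=1
t2.Δ6 w7=1 w9=0 w0=0 w8=0 w2=0 clk=1 w1=0 w6=0 w3=0 w5=0 w10=0
t3.Δ0 w7=1 w9=0 w0=0 w8=0 w2=0 clk=1 w1=0 w6=0 w3=0 w5=0 w10=0
t3.Δ1 w7=1 w9=0 w0=0 w8=0 w2=0 clk=0 w1=0 w6=0 w3=0 w5=0 w10=0
t4.Δ0 w7=1 w9=0 w0=0 w8=0 w2=0 clk=0 w1=0 w6=0 w3=0 w5=0 w10=0
t4.Δ1 w7=1 w9=0 w0=0 w8=0 w2=0 clk=1 w1=0 w6=0 w3=0 w5=0 w10=0
t4.Δ2 w7=1 w9=0 w0=1 w8=0 w2=0 clk=1 w1=0 w6=0 w3=1 w5=0 w10=0
t4.Δ3 w7=1 w9=1 w0=1 w8=1 w2=0 clk=1 w1=0 w6=0 w3=1 w5=0 w10=0
t4.Δ4 w7=1 w9=1 w0=1 w8=1 w2=1 clk=1 w1=0 w6=0 w3=1 w5=0 w10=0
t4.Δ5 w7=1 w9=1 w0=1 w8=1 w2=1 clk=1 w1=0 w6=0 w3=1 w5=0 w10=1
t5.Δ0 w7=1 w9=1 w0=1 w8=1 w2=1 clk=1 w1=0 w6=0 w3=1 w5=0 w10=1
t5.Δ1 w7=1 w9=1 w0=1 w8=1 w2=1 clk=0 w1=0 w6=0 w3=1 w5=0 w10=1
t6.Δ0 w7=1 w9=1 w0=1 w8=1 w2=1 clk=0 w1=0 w6=0 w3=1 w5=0 w10=1
t6.Δ1 w7=1 w9=1 w0=1 w8=1 w2=1 clk=1 w1=0 w6=0 w3=1 w5=0 w10=1
t6.Δ2 w7=1 w9=1 w0=0 w8=1 w2=1 clk=1 w1=0 w6=0 w3=0 w5=0 w10=1
t6.Δ3 w7=1 w9=1 w0=0 w8=0 w2=1 clk=1 w1=0 w6=0 w3=0 w5=0 w10=1
t6.Δ4 w7=1 w9=0 w0=0 w8=0 w2=1 clk=1 w1=0 w6=0 w3=0 w5=0 w10=1
t6.Δ5 w7=1 w9=0 w0=0 w8=0 w2=0 clk=1 w1=0 w6=0 w3=0 w5=0 w10=1
t6.Δ6 w7=1 w9=0 w0=0 w8=0 w2=0 clk=1 w1=0 w6=0 w3=0 w5=0 w10=0
t7.Δ0 w7=1 w9=0 w0=0 w8=0 w2=0 clk=1 w1=0 w6=0 w3=0 w5=0 w10=0
t7.Δ1 w7=1 w9=0 w0=0 w8=0 w2=0 clk=0 w1=0 w6=0 w3=0 w5=0 w10=0
t8.Δ0 w7=1 w9=0 w0=0 w8=0 w2=0 clk=0 w1=0 w6=0 w3=0 w5=0 w10=0
t8.Δ1 w7=1 w9=0 w0=0 w8=0 w2=0 clk=1 w1=0 w6=0 w3=0 w5=0 w10=0
t8.Δ2 w7=1 w9=0 w0=1 w8=0 w2=0 clk=1 w1=0 w6=0 w3=1 w5=0 w10=0
t8.Δ3 w7=1 w9=1 w0=1 w8=1 w2=0 clk=1 w1=0 w6=0 w3=1 w5=0 w10=0
t8.Δ4 w7=1 w9=1 w0=1 w8=1 w2=1 clk=1 w1=0 w6=0 w3=1 w5=0 w10=0
t8.Δ5 w7=1 w9=1 w0=1 w8=1 w2=1 clk=1 w1=0 w6=0 w3=1 w5=0 w10=1
t9.Δ0 w7=1 w9=1 w0=1 w8=1 w2=1 clk=1 w1=0 w6=0 w3=1 w5=0 w10=1
t9.Δ1 w7=1 w9=1 w0=1 w8=1 w2=1 clk=0 w1=0 w6=0 w3=1 w5=0 w10=1
t10.Δ0 w7=1 w9=1 w0=1 w8=1 w2=1 clk=0 w1=0 w6=0 w3=1 w5=0 w10=1
t10.Δ1 w7=1 w9=1 w0=1 w8=1 w2=1 clk=1 w1=0 w6=0 w3=1 w5=0 w10=1
t10.Δ2 w7=1 w9=1 w0=0 w8=1 w2=1 clk=1 w1=0 w6=0 w3=0 w5=0 w10=1
t10.Δ3 w7=1 w9=1 w0=0 w8=0 w2=1 clk=1 w1=0 w6=0 w3=0 w5=0 w10=1
t10.Δ4 w7=1 w9=0 w0=0 w8=0 w2=1 clk=1 w1=0 w6=0 w3=0 w5=0 w10=1
t10.Δ5 w7=1 w9=0 w0=0 w8=0 w2=0 clk=1 w1=0 w6=0 w3=0 w5=0 w10=1
t10.Δ6 w7=1 w9=0 w0=0 w8=0 w2=0 clk=1 w1=0 w6=0 w3=0 w5=0 w10=0
t11.Δ0 w7=1 w9=0 w0=0 w8=0 w2=0 clk=1 w1=0 w6=0 w3=0 w5=0 w10=0
t11.Δ1 w7=1 w9=0 w0=0 w8=0 w2=0 clk=0 w1=0 w6=0 w3=0 w5=0 w10=0
t12.Δ0 w7=1 w9=0 w0=0 w8=0 w2=0 clk=0 w1=0 w6=0 w3=0 w5=0 w10=0
t12.Δ1 w7=1 w9=0 w0=0 w8=0 w2=0 clk=1 w1=0 w6=0 w3=0 w5=0 w10=0
t12.Δ2 w7=1 w9=0 w0=1 w8=0 w2=0 clk=1 w1=0 w6=0 w3=1 w5=0 w10=0
t12.Δ3 w7=1 w9=1 w0=1 w8=1 w2=0 clk=1 w1=0 w6=0 w3=1 w5=0 w10=0
t12.Δ4 w7=1 w9=1 w0=1 w8=1 w2=1 clk=1 w1=0 w6=0 w3=1 w5=0 w10=0
t12.Δ5 w7=1 w9=1 w0=1 w8=1 w2=1 clk=1 w1=0 w6=0 w3=1 w5=0 w10=1

6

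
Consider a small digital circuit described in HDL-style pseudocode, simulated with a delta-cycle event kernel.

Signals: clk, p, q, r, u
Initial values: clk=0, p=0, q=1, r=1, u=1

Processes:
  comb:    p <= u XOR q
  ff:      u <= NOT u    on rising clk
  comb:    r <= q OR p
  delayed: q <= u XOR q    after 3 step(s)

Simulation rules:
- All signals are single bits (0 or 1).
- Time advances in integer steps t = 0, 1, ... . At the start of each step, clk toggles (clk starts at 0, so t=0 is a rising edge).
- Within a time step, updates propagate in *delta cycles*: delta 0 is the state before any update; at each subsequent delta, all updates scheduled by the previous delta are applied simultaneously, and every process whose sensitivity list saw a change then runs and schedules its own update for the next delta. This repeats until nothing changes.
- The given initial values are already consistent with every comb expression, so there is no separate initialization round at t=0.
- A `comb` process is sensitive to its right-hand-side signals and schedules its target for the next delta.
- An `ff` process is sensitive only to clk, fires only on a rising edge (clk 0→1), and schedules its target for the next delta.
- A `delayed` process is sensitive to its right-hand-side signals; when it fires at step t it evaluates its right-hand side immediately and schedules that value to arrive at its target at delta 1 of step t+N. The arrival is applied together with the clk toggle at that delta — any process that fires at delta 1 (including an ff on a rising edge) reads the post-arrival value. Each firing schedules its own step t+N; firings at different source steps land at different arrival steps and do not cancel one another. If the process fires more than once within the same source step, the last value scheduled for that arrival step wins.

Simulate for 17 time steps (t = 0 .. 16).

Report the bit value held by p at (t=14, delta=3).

0

t=0 Δ0: clk=0 q=1 u=1 r=1 p=0
  Δ1: clk:0→1
  Δ2: u:1→0
  Δ3: p:0→1
  (3Δ to stable)
t=1 Δ0: clk=1 q=1 u=0 r=1 p=1
  Δ1: clk:1→0
  (1Δ to stable)
t=2 Δ0: clk=0 q=1 u=0 r=1 p=1
  Δ1: clk:0→1
  Δ2: u:0→1
  Δ3: p:1→0
  (3Δ to stable)
t=3 Δ0: clk=1 q=1 u=1 r=1 p=0
  Δ1: clk:1→0
  (1Δ to stable)
t=4 Δ0: clk=0 q=1 u=1 r=1 p=0
  Δ1: clk:0→1
  Δ2: u:1→0
  Δ3: p:0→1
  (3Δ to stable)
t=5 Δ0: clk=1 q=1 u=0 r=1 p=1
  Δ1: clk:1→0, q:1→0
  Δ2: p:1→0
  Δ3: r:1→0
  (3Δ to stable)
t=6 Δ0: clk=0 q=0 u=0 r=0 p=0
  Δ1: clk:0→1
  Δ2: u:0→1
  Δ3: p:0→1
  Δ4: r:0→1
  (4Δ to stable)
t=7 Δ0: clk=1 q=0 u=1 r=1 p=1
  Δ1: clk:1→0, q:0→1
  Δ2: p:1→0
  (2Δ to stable)
t=8 Δ0: clk=0 q=1 u=1 r=1 p=0
  Δ1: clk:0→1, q:1→0
  Δ2: u:1→0, r:1→0, p:0→1
  Δ3: r:0→1, p:1→0
  Δ4: r:1→0
  (4Δ to stable)
t=9 Δ0: clk=1 q=0 u=0 r=0 p=0
  Δ1: clk:1→0, q:0→1
  Δ2: r:0→1, p:0→1
  (2Δ to stable)
t=10 Δ0: clk=0 q=1 u=0 r=1 p=1
  Δ1: clk:0→1, q:1→0
  Δ2: u:0→1, p:1→0
  Δ3: r:1→0, p:0→1
  Δ4: r:0→1
  (4Δ to stable)
t=11 Δ0: clk=1 q=0 u=1 r=1 p=1
  Δ1: clk:1→0
  (1Δ to stable)
t=12 Δ0: clk=0 q=0 u=1 r=1 p=1
  Δ1: clk:0→1, q:0→1
  Δ2: u:1→0, p:1→0
  Δ3: p:0→1
  (3Δ to stable)
t=13 Δ0: clk=1 q=1 u=0 r=1 p=1
  Δ1: clk:1→0
  (1Δ to stable)
t=14 Δ0: clk=0 q=1 u=0 r=1 p=1
  Δ1: clk:0→1
  Δ2: u:0→1
  Δ3: p:1→0
  (3Δ to stable)
t=15 Δ0: clk=1 q=1 u=1 r=1 p=0
  Δ1: clk:1→0
  (1Δ to stable)
t=16 Δ0: clk=0 q=1 u=1 r=1 p=0
  Δ1: clk:0→1
  Δ2: u:1→0
  Δ3: p:0→1
  (3Δ to stable)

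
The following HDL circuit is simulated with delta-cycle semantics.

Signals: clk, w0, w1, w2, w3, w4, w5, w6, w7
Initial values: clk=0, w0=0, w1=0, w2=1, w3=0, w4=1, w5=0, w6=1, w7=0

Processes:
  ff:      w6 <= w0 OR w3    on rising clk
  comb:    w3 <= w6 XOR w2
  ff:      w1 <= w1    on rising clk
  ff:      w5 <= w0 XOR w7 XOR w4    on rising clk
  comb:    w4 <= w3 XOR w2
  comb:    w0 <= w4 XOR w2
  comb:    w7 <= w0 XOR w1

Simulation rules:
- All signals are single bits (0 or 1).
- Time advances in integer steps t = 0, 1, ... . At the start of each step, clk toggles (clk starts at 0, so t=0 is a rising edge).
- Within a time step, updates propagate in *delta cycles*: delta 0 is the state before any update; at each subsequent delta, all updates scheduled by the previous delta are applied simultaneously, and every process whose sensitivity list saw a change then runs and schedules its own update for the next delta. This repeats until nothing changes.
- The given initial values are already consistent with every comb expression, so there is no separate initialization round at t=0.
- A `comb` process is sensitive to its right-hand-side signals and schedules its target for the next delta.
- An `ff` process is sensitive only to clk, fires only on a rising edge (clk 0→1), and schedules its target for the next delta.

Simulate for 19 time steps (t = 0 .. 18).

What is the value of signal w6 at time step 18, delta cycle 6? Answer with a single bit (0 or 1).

t0.Δ0 w2=1 w6=1 w5=0 w7=0 w0=0 clk=0 w3=0 w1=0 w4=1
t0.Δ1 w2=1 w6=1 w5=0 w7=0 w0=0 clk=1 w3=0 w1=0 w4=1
t0.Δ2 w2=1 w6=0 w5=1 w7=0 w0=0 clk=1 w3=0 w1=0 w4=1
t0.Δ3 w2=1 w6=0 w5=1 w7=0 w0=0 clk=1 w3=1 w1=0 w4=1
t0.Δ4 w2=1 w6=0 w5=1 w7=0 w0=0 clk=1 w3=1 w1=0 w4=0
t0.Δ5 w2=1 w6=0 w5=1 w7=0 w0=1 clk=1 w3=1 w1=0 w4=0
t0.Δ6 w2=1 w6=0 w5=1 w7=1 w0=1 clk=1 w3=1 w1=0 w4=0
t1.Δ0 w2=1 w6=0 w5=1 w7=1 w0=1 clk=1 w3=1 w1=0 w4=0
t1.Δ1 w2=1 w6=0 w5=1 w7=1 w0=1 clk=0 w3=1 w1=0 w4=0
t2.Δ0 w2=1 w6=0 w5=1 w7=1 w0=1 clk=0 w3=1 w1=0 w4=0
t2.Δ1 w2=1 w6=0 w5=1 w7=1 w0=1 clk=1 w3=1 w1=0 w4=0
t2.Δ2 w2=1 w6=1 w5=0 w7=1 w0=1 clk=1 w3=1 w1=0 w4=0
t2.Δ3 w2=1 w6=1 w5=0 w7=1 w0=1 clk=1 w3=0 w1=0 w4=0
t2.Δ4 w2=1 w6=1 w5=0 w7=1 w0=1 clk=1 w3=0 w1=0 w4=1
t2.Δ5 w2=1 w6=1 w5=0 w7=1 w0=0 clk=1 w3=0 w1=0 w4=1
t2.Δ6 w2=1 w6=1 w5=0 w7=0 w0=0 clk=1 w3=0 w1=0 w4=1
t3.Δ0 w2=1 w6=1 w5=0 w7=0 w0=0 clk=1 w3=0 w1=0 w4=1
t3.Δ1 w2=1 w6=1 w5=0 w7=0 w0=0 clk=0 w3=0 w1=0 w4=1
t4.Δ0 w2=1 w6=1 w5=0 w7=0 w0=0 clk=0 w3=0 w1=0 w4=1
t4.Δ1 w2=1 w6=1 w5=0 w7=0 w0=0 clk=1 w3=0 w1=0 w4=1
t4.Δ2 w2=1 w6=0 w5=1 w7=0 w0=0 clk=1 w3=0 w1=0 w4=1
t4.Δ3 w2=1 w6=0 w5=1 w7=0 w0=0 clk=1 w3=1 w1=0 w4=1
t4.Δ4 w2=1 w6=0 w5=1 w7=0 w0=0 clk=1 w3=1 w1=0 w4=0
t4.Δ5 w2=1 w6=0 w5=1 w7=0 w0=1 clk=1 w3=1 w1=0 w4=0
t4.Δ6 w2=1 w6=0 w5=1 w7=1 w0=1 clk=1 w3=1 w1=0 w4=0
t5.Δ0 w2=1 w6=0 w5=1 w7=1 w0=1 clk=1 w3=1 w1=0 w4=0
t5.Δ1 w2=1 w6=0 w5=1 w7=1 w0=1 clk=0 w3=1 w1=0 w4=0
t6.Δ0 w2=1 w6=0 w5=1 w7=1 w0=1 clk=0 w3=1 w1=0 w4=0
t6.Δ1 w2=1 w6=0 w5=1 w7=1 w0=1 clk=1 w3=1 w1=0 w4=0
t6.Δ2 w2=1 w6=1 w5=0 w7=1 w0=1 clk=1 w3=1 w1=0 w4=0
t6.Δ3 w2=1 w6=1 w5=0 w7=1 w0=1 clk=1 w3=0 w1=0 w4=0
t6.Δ4 w2=1 w6=1 w5=0 w7=1 w0=1 clk=1 w3=0 w1=0 w4=1
t6.Δ5 w2=1 w6=1 w5=0 w7=1 w0=0 clk=1 w3=0 w1=0 w4=1
t6.Δ6 w2=1 w6=1 w5=0 w7=0 w0=0 clk=1 w3=0 w1=0 w4=1
t7.Δ0 w2=1 w6=1 w5=0 w7=0 w0=0 clk=1 w3=0 w1=0 w4=1
t7.Δ1 w2=1 w6=1 w5=0 w7=0 w0=0 clk=0 w3=0 w1=0 w4=1
t8.Δ0 w2=1 w6=1 w5=0 w7=0 w0=0 clk=0 w3=0 w1=0 w4=1
t8.Δ1 w2=1 w6=1 w5=0 w7=0 w0=0 clk=1 w3=0 w1=0 w4=1
t8.Δ2 w2=1 w6=0 w5=1 w7=0 w0=0 clk=1 w3=0 w1=0 w4=1
t8.Δ3 w2=1 w6=0 w5=1 w7=0 w0=0 clk=1 w3=1 w1=0 w4=1
t8.Δ4 w2=1 w6=0 w5=1 w7=0 w0=0 clk=1 w3=1 w1=0 w4=0
t8.Δ5 w2=1 w6=0 w5=1 w7=0 w0=1 clk=1 w3=1 w1=0 w4=0
t8.Δ6 w2=1 w6=0 w5=1 w7=1 w0=1 clk=1 w3=1 w1=0 w4=0
t9.Δ0 w2=1 w6=0 w5=1 w7=1 w0=1 clk=1 w3=1 w1=0 w4=0
t9.Δ1 w2=1 w6=0 w5=1 w7=1 w0=1 clk=0 w3=1 w1=0 w4=0
t10.Δ0 w2=1 w6=0 w5=1 w7=1 w0=1 clk=0 w3=1 w1=0 w4=0
t10.Δ1 w2=1 w6=0 w5=1 w7=1 w0=1 clk=1 w3=1 w1=0 w4=0
t10.Δ2 w2=1 w6=1 w5=0 w7=1 w0=1 clk=1 w3=1 w1=0 w4=0
t10.Δ3 w2=1 w6=1 w5=0 w7=1 w0=1 clk=1 w3=0 w1=0 w4=0
t10.Δ4 w2=1 w6=1 w5=0 w7=1 w0=1 clk=1 w3=0 w1=0 w4=1
t10.Δ5 w2=1 w6=1 w5=0 w7=1 w0=0 clk=1 w3=0 w1=0 w4=1
t10.Δ6 w2=1 w6=1 w5=0 w7=0 w0=0 clk=1 w3=0 w1=0 w4=1
t11.Δ0 w2=1 w6=1 w5=0 w7=0 w0=0 clk=1 w3=0 w1=0 w4=1
t11.Δ1 w2=1 w6=1 w5=0 w7=0 w0=0 clk=0 w3=0 w1=0 w4=1
t12.Δ0 w2=1 w6=1 w5=0 w7=0 w0=0 clk=0 w3=0 w1=0 w4=1
t12.Δ1 w2=1 w6=1 w5=0 w7=0 w0=0 clk=1 w3=0 w1=0 w4=1
t12.Δ2 w2=1 w6=0 w5=1 w7=0 w0=0 clk=1 w3=0 w1=0 w4=1
t12.Δ3 w2=1 w6=0 w5=1 w7=0 w0=0 clk=1 w3=1 w1=0 w4=1
t12.Δ4 w2=1 w6=0 w5=1 w7=0 w0=0 clk=1 w3=1 w1=0 w4=0
t12.Δ5 w2=1 w6=0 w5=1 w7=0 w0=1 clk=1 w3=1 w1=0 w4=0
t12.Δ6 w2=1 w6=0 w5=1 w7=1 w0=1 clk=1 w3=1 w1=0 w4=0
t13.Δ0 w2=1 w6=0 w5=1 w7=1 w0=1 clk=1 w3=1 w1=0 w4=0
t13.Δ1 w2=1 w6=0 w5=1 w7=1 w0=1 clk=0 w3=1 w1=0 w4=0
t14.Δ0 w2=1 w6=0 w5=1 w7=1 w0=1 clk=0 w3=1 w1=0 w4=0
t14.Δ1 w2=1 w6=0 w5=1 w7=1 w0=1 clk=1 w3=1 w1=0 w4=0
t14.Δ2 w2=1 w6=1 w5=0 w7=1 w0=1 clk=1 w3=1 w1=0 w4=0
t14.Δ3 w2=1 w6=1 w5=0 w7=1 w0=1 clk=1 w3=0 w1=0 w4=0
t14.Δ4 w2=1 w6=1 w5=0 w7=1 w0=1 clk=1 w3=0 w1=0 w4=1
t14.Δ5 w2=1 w6=1 w5=0 w7=1 w0=0 clk=1 w3=0 w1=0 w4=1
t14.Δ6 w2=1 w6=1 w5=0 w7=0 w0=0 clk=1 w3=0 w1=0 w4=1
t15.Δ0 w2=1 w6=1 w5=0 w7=0 w0=0 clk=1 w3=0 w1=0 w4=1
t15.Δ1 w2=1 w6=1 w5=0 w7=0 w0=0 clk=0 w3=0 w1=0 w4=1
t16.Δ0 w2=1 w6=1 w5=0 w7=0 w0=0 clk=0 w3=0 w1=0 w4=1
t16.Δ1 w2=1 w6=1 w5=0 w7=0 w0=0 clk=1 w3=0 w1=0 w4=1
t16.Δ2 w2=1 w6=0 w5=1 w7=0 w0=0 clk=1 w3=0 w1=0 w4=1
t16.Δ3 w2=1 w6=0 w5=1 w7=0 w0=0 clk=1 w3=1 w1=0 w4=1
t16.Δ4 w2=1 w6=0 w5=1 w7=0 w0=0 clk=1 w3=1 w1=0 w4=0
t16.Δ5 w2=1 w6=0 w5=1 w7=0 w0=1 clk=1 w3=1 w1=0 w4=0
t16.Δ6 w2=1 w6=0 w5=1 w7=1 w0=1 clk=1 w3=1 w1=0 w4=0
t17.Δ0 w2=1 w6=0 w5=1 w7=1 w0=1 clk=1 w3=1 w1=0 w4=0
t17.Δ1 w2=1 w6=0 w5=1 w7=1 w0=1 clk=0 w3=1 w1=0 w4=0
t18.Δ0 w2=1 w6=0 w5=1 w7=1 w0=1 clk=0 w3=1 w1=0 w4=0
t18.Δ1 w2=1 w6=0 w5=1 w7=1 w0=1 clk=1 w3=1 w1=0 w4=0
t18.Δ2 w2=1 w6=1 w5=0 w7=1 w0=1 clk=1 w3=1 w1=0 w4=0
t18.Δ3 w2=1 w6=1 w5=0 w7=1 w0=1 clk=1 w3=0 w1=0 w4=0
t18.Δ4 w2=1 w6=1 w5=0 w7=1 w0=1 clk=1 w3=0 w1=0 w4=1
t18.Δ5 w2=1 w6=1 w5=0 w7=1 w0=0 clk=1 w3=0 w1=0 w4=1
t18.Δ6 w2=1 w6=1 w5=0 w7=0 w0=0 clk=1 w3=0 w1=0 w4=1

1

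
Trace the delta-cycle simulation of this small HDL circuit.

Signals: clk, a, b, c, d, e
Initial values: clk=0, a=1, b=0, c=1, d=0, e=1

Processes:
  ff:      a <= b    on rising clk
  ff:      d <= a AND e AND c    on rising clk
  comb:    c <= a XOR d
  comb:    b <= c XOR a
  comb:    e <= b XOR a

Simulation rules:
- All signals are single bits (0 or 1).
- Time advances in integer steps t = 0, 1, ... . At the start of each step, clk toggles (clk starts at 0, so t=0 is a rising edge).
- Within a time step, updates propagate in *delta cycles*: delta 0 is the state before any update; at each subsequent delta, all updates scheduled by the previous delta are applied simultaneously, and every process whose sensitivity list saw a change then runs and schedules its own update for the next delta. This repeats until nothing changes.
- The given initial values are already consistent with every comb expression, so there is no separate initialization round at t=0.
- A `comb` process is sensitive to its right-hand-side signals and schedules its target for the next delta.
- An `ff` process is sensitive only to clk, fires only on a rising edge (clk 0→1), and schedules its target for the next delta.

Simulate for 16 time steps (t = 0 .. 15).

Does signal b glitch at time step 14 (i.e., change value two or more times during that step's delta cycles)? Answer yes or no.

[bits: d,c,a,e,clk,b]
t=0: Δ0=011100 Δ1=011110 Δ2=110110 Δ3=110011 Δ4=110111 | 4Δ
t=1: Δ0=110111 Δ1=110101 | 1Δ
t=2: Δ0=110101 Δ1=110111 Δ2=011111 Δ3=011010 Δ4=011110 | 4Δ
t=3: Δ0=011110 Δ1=011100 | 1Δ
t=4: Δ0=011100 Δ1=011110 Δ2=110110 Δ3=110011 Δ4=110111 | 4Δ
t=5: Δ0=110111 Δ1=110101 | 1Δ
t=6: Δ0=110101 Δ1=110111 Δ2=011111 Δ3=011010 Δ4=011110 | 4Δ
t=7: Δ0=011110 Δ1=011100 | 1Δ
t=8: Δ0=011100 Δ1=011110 Δ2=110110 Δ3=110011 Δ4=110111 | 4Δ
t=9: Δ0=110111 Δ1=110101 | 1Δ
t=10: Δ0=110101 Δ1=110111 Δ2=011111 Δ3=011010 Δ4=011110 | 4Δ
t=11: Δ0=011110 Δ1=011100 | 1Δ
t=12: Δ0=011100 Δ1=011110 Δ2=110110 Δ3=110011 Δ4=110111 | 4Δ
t=13: Δ0=110111 Δ1=110101 | 1Δ
t=14: Δ0=110101 Δ1=110111 Δ2=011111 Δ3=011010 Δ4=011110 | 4Δ
t=15: Δ0=011110 Δ1=011100 | 1Δ

no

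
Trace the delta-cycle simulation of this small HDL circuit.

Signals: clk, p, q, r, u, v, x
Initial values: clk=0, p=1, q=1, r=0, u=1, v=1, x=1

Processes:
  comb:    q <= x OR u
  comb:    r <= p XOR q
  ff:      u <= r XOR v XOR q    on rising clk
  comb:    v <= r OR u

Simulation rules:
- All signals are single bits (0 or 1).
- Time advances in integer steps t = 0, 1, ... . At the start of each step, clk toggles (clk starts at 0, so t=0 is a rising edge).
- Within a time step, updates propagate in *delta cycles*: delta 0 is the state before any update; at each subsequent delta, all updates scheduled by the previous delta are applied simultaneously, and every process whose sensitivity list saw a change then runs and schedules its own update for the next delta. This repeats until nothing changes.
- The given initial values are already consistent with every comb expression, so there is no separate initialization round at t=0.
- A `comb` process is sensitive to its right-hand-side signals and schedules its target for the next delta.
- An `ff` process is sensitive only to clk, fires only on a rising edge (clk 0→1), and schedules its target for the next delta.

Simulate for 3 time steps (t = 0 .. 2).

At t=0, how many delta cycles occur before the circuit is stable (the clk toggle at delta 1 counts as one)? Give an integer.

3

t=0 Δ0: q=1 r=0 p=1 clk=0 u=1 x=1 v=1
  Δ1: clk:0→1
  Δ2: u:1→0
  Δ3: v:1→0
  (3Δ to stable)
t=1 Δ0: q=1 r=0 p=1 clk=1 u=0 x=1 v=0
  Δ1: clk:1→0
  (1Δ to stable)
t=2 Δ0: q=1 r=0 p=1 clk=0 u=0 x=1 v=0
  Δ1: clk:0→1
  Δ2: u:0→1
  Δ3: v:0→1
  (3Δ to stable)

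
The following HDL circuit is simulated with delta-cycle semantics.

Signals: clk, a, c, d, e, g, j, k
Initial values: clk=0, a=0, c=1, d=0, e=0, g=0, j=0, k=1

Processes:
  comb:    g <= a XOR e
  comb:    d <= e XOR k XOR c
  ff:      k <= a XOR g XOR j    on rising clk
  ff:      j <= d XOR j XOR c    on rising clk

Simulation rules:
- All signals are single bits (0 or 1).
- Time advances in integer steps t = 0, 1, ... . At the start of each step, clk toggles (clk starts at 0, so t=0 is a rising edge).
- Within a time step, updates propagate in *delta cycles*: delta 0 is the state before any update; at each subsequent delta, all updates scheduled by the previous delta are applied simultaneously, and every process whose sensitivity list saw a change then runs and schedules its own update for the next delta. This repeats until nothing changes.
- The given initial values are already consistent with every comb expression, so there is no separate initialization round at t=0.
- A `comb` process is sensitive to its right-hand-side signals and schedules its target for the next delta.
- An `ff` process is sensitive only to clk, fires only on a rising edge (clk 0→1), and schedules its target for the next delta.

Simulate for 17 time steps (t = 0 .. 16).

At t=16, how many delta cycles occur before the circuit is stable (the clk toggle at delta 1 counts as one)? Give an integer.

t=0 Δ0: d=0 clk=0 k=1 j=0 c=1 e=0 a=0 g=0
  Δ1: clk:0→1
  Δ2: k:1→0, j:0→1
  Δ3: d:0→1
  (3Δ to stable)
t=1 Δ0: d=1 clk=1 k=0 j=1 c=1 e=0 a=0 g=0
  Δ1: clk:1→0
  (1Δ to stable)
t=2 Δ0: d=1 clk=0 k=0 j=1 c=1 e=0 a=0 g=0
  Δ1: clk:0→1
  Δ2: k:0→1
  Δ3: d:1→0
  (3Δ to stable)
t=3 Δ0: d=0 clk=1 k=1 j=1 c=1 e=0 a=0 g=0
  Δ1: clk:1→0
  (1Δ to stable)
t=4 Δ0: d=0 clk=0 k=1 j=1 c=1 e=0 a=0 g=0
  Δ1: clk:0→1
  Δ2: j:1→0
  (2Δ to stable)
t=5 Δ0: d=0 clk=1 k=1 j=0 c=1 e=0 a=0 g=0
  Δ1: clk:1→0
  (1Δ to stable)
t=6 Δ0: d=0 clk=0 k=1 j=0 c=1 e=0 a=0 g=0
  Δ1: clk:0→1
  Δ2: k:1→0, j:0→1
  Δ3: d:0→1
  (3Δ to stable)
t=7 Δ0: d=1 clk=1 k=0 j=1 c=1 e=0 a=0 g=0
  Δ1: clk:1→0
  (1Δ to stable)
t=8 Δ0: d=1 clk=0 k=0 j=1 c=1 e=0 a=0 g=0
  Δ1: clk:0→1
  Δ2: k:0→1
  Δ3: d:1→0
  (3Δ to stable)
t=9 Δ0: d=0 clk=1 k=1 j=1 c=1 e=0 a=0 g=0
  Δ1: clk:1→0
  (1Δ to stable)
t=10 Δ0: d=0 clk=0 k=1 j=1 c=1 e=0 a=0 g=0
  Δ1: clk:0→1
  Δ2: j:1→0
  (2Δ to stable)
t=11 Δ0: d=0 clk=1 k=1 j=0 c=1 e=0 a=0 g=0
  Δ1: clk:1→0
  (1Δ to stable)
t=12 Δ0: d=0 clk=0 k=1 j=0 c=1 e=0 a=0 g=0
  Δ1: clk:0→1
  Δ2: k:1→0, j:0→1
  Δ3: d:0→1
  (3Δ to stable)
t=13 Δ0: d=1 clk=1 k=0 j=1 c=1 e=0 a=0 g=0
  Δ1: clk:1→0
  (1Δ to stable)
t=14 Δ0: d=1 clk=0 k=0 j=1 c=1 e=0 a=0 g=0
  Δ1: clk:0→1
  Δ2: k:0→1
  Δ3: d:1→0
  (3Δ to stable)
t=15 Δ0: d=0 clk=1 k=1 j=1 c=1 e=0 a=0 g=0
  Δ1: clk:1→0
  (1Δ to stable)
t=16 Δ0: d=0 clk=0 k=1 j=1 c=1 e=0 a=0 g=0
  Δ1: clk:0→1
  Δ2: j:1→0
  (2Δ to stable)

2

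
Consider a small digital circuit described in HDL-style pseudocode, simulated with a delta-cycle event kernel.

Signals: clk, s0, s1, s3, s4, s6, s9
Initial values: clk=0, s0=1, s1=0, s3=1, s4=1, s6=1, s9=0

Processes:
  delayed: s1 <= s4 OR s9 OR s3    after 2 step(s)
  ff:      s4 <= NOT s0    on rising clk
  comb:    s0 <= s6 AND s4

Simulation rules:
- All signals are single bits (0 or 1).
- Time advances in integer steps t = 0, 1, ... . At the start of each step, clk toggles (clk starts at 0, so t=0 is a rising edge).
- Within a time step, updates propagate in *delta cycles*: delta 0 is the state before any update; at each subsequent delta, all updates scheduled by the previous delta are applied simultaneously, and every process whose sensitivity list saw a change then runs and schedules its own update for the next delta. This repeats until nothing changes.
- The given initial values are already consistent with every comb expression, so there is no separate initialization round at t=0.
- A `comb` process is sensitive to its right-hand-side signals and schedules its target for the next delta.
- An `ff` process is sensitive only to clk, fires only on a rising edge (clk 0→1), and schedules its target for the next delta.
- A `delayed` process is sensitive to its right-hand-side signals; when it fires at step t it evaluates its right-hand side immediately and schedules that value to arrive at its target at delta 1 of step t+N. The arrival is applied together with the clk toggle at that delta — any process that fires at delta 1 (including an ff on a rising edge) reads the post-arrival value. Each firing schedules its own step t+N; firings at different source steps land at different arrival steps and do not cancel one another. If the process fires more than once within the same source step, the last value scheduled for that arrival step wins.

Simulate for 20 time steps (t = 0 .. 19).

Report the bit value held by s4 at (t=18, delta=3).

t0.Δ0 s0=1 s4=1 clk=0 s9=0 s3=1 s1=0 s6=1
t0.Δ1 s0=1 s4=1 clk=1 s9=0 s3=1 s1=0 s6=1
t0.Δ2 s0=1 s4=0 clk=1 s9=0 s3=1 s1=0 s6=1
t0.Δ3 s0=0 s4=0 clk=1 s9=0 s3=1 s1=0 s6=1
t1.Δ0 s0=0 s4=0 clk=1 s9=0 s3=1 s1=0 s6=1
t1.Δ1 s0=0 s4=0 clk=0 s9=0 s3=1 s1=0 s6=1
t2.Δ0 s0=0 s4=0 clk=0 s9=0 s3=1 s1=0 s6=1
t2.Δ1 s0=0 s4=0 clk=1 s9=0 s3=1 s1=1 s6=1
t2.Δ2 s0=0 s4=1 clk=1 s9=0 s3=1 s1=1 s6=1
t2.Δ3 s0=1 s4=1 clk=1 s9=0 s3=1 s1=1 s6=1
t3.Δ0 s0=1 s4=1 clk=1 s9=0 s3=1 s1=1 s6=1
t3.Δ1 s0=1 s4=1 clk=0 s9=0 s3=1 s1=1 s6=1
t4.Δ0 s0=1 s4=1 clk=0 s9=0 s3=1 s1=1 s6=1
t4.Δ1 s0=1 s4=1 clk=1 s9=0 s3=1 s1=1 s6=1
t4.Δ2 s0=1 s4=0 clk=1 s9=0 s3=1 s1=1 s6=1
t4.Δ3 s0=0 s4=0 clk=1 s9=0 s3=1 s1=1 s6=1
t5.Δ0 s0=0 s4=0 clk=1 s9=0 s3=1 s1=1 s6=1
t5.Δ1 s0=0 s4=0 clk=0 s9=0 s3=1 s1=1 s6=1
t6.Δ0 s0=0 s4=0 clk=0 s9=0 s3=1 s1=1 s6=1
t6.Δ1 s0=0 s4=0 clk=1 s9=0 s3=1 s1=1 s6=1
t6.Δ2 s0=0 s4=1 clk=1 s9=0 s3=1 s1=1 s6=1
t6.Δ3 s0=1 s4=1 clk=1 s9=0 s3=1 s1=1 s6=1
t7.Δ0 s0=1 s4=1 clk=1 s9=0 s3=1 s1=1 s6=1
t7.Δ1 s0=1 s4=1 clk=0 s9=0 s3=1 s1=1 s6=1
t8.Δ0 s0=1 s4=1 clk=0 s9=0 s3=1 s1=1 s6=1
t8.Δ1 s0=1 s4=1 clk=1 s9=0 s3=1 s1=1 s6=1
t8.Δ2 s0=1 s4=0 clk=1 s9=0 s3=1 s1=1 s6=1
t8.Δ3 s0=0 s4=0 clk=1 s9=0 s3=1 s1=1 s6=1
t9.Δ0 s0=0 s4=0 clk=1 s9=0 s3=1 s1=1 s6=1
t9.Δ1 s0=0 s4=0 clk=0 s9=0 s3=1 s1=1 s6=1
t10.Δ0 s0=0 s4=0 clk=0 s9=0 s3=1 s1=1 s6=1
t10.Δ1 s0=0 s4=0 clk=1 s9=0 s3=1 s1=1 s6=1
t10.Δ2 s0=0 s4=1 clk=1 s9=0 s3=1 s1=1 s6=1
t10.Δ3 s0=1 s4=1 clk=1 s9=0 s3=1 s1=1 s6=1
t11.Δ0 s0=1 s4=1 clk=1 s9=0 s3=1 s1=1 s6=1
t11.Δ1 s0=1 s4=1 clk=0 s9=0 s3=1 s1=1 s6=1
t12.Δ0 s0=1 s4=1 clk=0 s9=0 s3=1 s1=1 s6=1
t12.Δ1 s0=1 s4=1 clk=1 s9=0 s3=1 s1=1 s6=1
t12.Δ2 s0=1 s4=0 clk=1 s9=0 s3=1 s1=1 s6=1
t12.Δ3 s0=0 s4=0 clk=1 s9=0 s3=1 s1=1 s6=1
t13.Δ0 s0=0 s4=0 clk=1 s9=0 s3=1 s1=1 s6=1
t13.Δ1 s0=0 s4=0 clk=0 s9=0 s3=1 s1=1 s6=1
t14.Δ0 s0=0 s4=0 clk=0 s9=0 s3=1 s1=1 s6=1
t14.Δ1 s0=0 s4=0 clk=1 s9=0 s3=1 s1=1 s6=1
t14.Δ2 s0=0 s4=1 clk=1 s9=0 s3=1 s1=1 s6=1
t14.Δ3 s0=1 s4=1 clk=1 s9=0 s3=1 s1=1 s6=1
t15.Δ0 s0=1 s4=1 clk=1 s9=0 s3=1 s1=1 s6=1
t15.Δ1 s0=1 s4=1 clk=0 s9=0 s3=1 s1=1 s6=1
t16.Δ0 s0=1 s4=1 clk=0 s9=0 s3=1 s1=1 s6=1
t16.Δ1 s0=1 s4=1 clk=1 s9=0 s3=1 s1=1 s6=1
t16.Δ2 s0=1 s4=0 clk=1 s9=0 s3=1 s1=1 s6=1
t16.Δ3 s0=0 s4=0 clk=1 s9=0 s3=1 s1=1 s6=1
t17.Δ0 s0=0 s4=0 clk=1 s9=0 s3=1 s1=1 s6=1
t17.Δ1 s0=0 s4=0 clk=0 s9=0 s3=1 s1=1 s6=1
t18.Δ0 s0=0 s4=0 clk=0 s9=0 s3=1 s1=1 s6=1
t18.Δ1 s0=0 s4=0 clk=1 s9=0 s3=1 s1=1 s6=1
t18.Δ2 s0=0 s4=1 clk=1 s9=0 s3=1 s1=1 s6=1
t18.Δ3 s0=1 s4=1 clk=1 s9=0 s3=1 s1=1 s6=1
t19.Δ0 s0=1 s4=1 clk=1 s9=0 s3=1 s1=1 s6=1
t19.Δ1 s0=1 s4=1 clk=0 s9=0 s3=1 s1=1 s6=1

1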